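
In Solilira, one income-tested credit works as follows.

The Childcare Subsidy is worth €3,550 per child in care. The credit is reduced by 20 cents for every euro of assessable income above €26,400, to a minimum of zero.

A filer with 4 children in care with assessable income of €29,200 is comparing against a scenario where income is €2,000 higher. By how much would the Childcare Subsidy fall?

At €29,200 — base = 4 × €3,550 = €14,200. 20% of the €2,800 excess over €26,400 is €560; credit = €14,200 − €560 = €13,640.
At €31,200 — base = 4 × €3,550 = €14,200. 20% of the €4,800 excess over €26,400 is €960; credit = €14,200 − €960 = €13,240.
Lost: €13,640 − €13,240 = €400.

€400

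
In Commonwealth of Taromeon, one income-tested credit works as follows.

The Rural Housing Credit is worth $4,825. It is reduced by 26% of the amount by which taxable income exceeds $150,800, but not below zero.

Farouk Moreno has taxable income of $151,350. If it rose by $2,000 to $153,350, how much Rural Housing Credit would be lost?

$520

At $151,350 — 26% of the $550 excess over $150,800 is $143; credit = $4,825 − $143 = $4,682.
At $153,350 — 26% of the $2,550 excess over $150,800 is $663; credit = $4,825 − $663 = $4,162.
Lost: $4,682 − $4,162 = $520.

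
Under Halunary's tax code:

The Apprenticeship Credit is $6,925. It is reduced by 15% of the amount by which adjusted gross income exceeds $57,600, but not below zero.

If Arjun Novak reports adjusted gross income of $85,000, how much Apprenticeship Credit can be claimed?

$2,815

Apprenticeship Credit: 15% of the $27,400 excess over $57,600 is $4,110; credit = $6,925 − $4,110 = $2,815.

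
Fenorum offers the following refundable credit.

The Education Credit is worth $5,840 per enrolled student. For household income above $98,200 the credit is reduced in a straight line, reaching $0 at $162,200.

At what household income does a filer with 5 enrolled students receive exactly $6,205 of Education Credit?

$148,600

Full credit = 5 × $5,840 = $29,200.
$6,205 is 6,205/29,200 of the full $29,200, so 22,995/29,200 of the $64,000 range has been used: income = $98,200 + $64,000 × 22,995/29,200 = $148,600.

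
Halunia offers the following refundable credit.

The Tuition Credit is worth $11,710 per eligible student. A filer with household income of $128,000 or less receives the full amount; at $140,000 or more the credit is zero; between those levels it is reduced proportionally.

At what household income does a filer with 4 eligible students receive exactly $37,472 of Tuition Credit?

Full credit = 4 × $11,710 = $46,840.
$37,472 is 37,472/46,840 of the full $46,840, so 9,368/46,840 of the $12,000 range has been used: income = $128,000 + $12,000 × 9,368/46,840 = $130,400.

$130,400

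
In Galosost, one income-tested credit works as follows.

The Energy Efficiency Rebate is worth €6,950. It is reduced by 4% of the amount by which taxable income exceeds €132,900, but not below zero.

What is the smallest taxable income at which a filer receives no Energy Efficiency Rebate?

The credit falls by 4% of each euro above €132,900, so it reaches zero when the excess is €6,950 / 4% = €173,750: income = €132,900 + €173,750 = €306,650.

€306,650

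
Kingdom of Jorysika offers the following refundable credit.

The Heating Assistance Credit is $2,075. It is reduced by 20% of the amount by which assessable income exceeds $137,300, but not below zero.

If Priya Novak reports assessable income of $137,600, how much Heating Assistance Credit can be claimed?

Heating Assistance Credit: 20% of the $300 excess over $137,300 is $60; credit = $2,075 − $60 = $2,015.

$2,015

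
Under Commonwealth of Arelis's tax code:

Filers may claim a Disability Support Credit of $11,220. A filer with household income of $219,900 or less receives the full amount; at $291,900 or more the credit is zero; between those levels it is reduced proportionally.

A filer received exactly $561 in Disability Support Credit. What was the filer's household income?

$288,300

$561 is 561/11,220 of the full $11,220, so 10,659/11,220 of the $72,000 range has been used: income = $219,900 + $72,000 × 10,659/11,220 = $288,300.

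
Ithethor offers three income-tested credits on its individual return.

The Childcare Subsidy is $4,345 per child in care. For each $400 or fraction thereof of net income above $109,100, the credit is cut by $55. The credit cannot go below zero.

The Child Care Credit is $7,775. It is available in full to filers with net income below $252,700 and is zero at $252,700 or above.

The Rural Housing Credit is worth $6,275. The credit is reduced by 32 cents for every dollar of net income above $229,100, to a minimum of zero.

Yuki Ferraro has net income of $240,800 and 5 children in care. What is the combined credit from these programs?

$13,881

Childcare Subsidy: base = 5 × $4,345 = $21,725. income exceeds $109,100 by $131,700, which is 330 full-or-partial $400 increments; reduction = 330 × $55 = $18,150, leaving $3,575.
Child Care Credit: $240,800 is below the $252,700 cutoff, so the full $7,775 applies.
Rural Housing Credit: 32% of the $11,700 excess over $229,100 is $3,744; credit = $6,275 − $3,744 = $2,531.
Total: $3,575 + $7,775 + $2,531 = $13,881.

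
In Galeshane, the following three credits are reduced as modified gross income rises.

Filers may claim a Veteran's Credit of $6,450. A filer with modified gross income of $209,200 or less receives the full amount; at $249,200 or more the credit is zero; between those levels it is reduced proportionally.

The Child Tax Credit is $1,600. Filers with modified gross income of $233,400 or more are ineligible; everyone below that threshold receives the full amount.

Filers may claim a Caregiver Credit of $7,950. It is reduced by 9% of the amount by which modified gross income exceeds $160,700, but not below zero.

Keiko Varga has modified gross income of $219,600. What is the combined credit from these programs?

$9,022

Veteran's Credit: $219,600 is $10,400 into a $40,000 phase-out range, leaving 29,600/40,000 of the credit: $6,450 × 29,600/40,000 = $4,773.
Child Tax Credit: $219,600 is below the $233,400 cutoff, so the full $1,600 applies.
Caregiver Credit: 9% of the $58,900 excess over $160,700 is $5,301; credit = $7,950 − $5,301 = $2,649.
Total: $4,773 + $1,600 + $2,649 = $9,022.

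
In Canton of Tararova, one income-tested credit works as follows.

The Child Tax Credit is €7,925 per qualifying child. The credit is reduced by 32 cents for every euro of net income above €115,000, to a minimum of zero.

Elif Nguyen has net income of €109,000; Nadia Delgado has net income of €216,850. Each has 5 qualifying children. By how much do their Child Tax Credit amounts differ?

Elif (€109,000): Child Tax Credit: base = 5 × €7,925 = €39,625. €109,000 is at or below the €115,000 threshold, so the full €39,625 applies.
Nadia (€216,850): Child Tax Credit: base = 5 × €7,925 = €39,625. 32% of the €101,850 excess over €115,000 is €32,592; credit = €39,625 − €32,592 = €7,033.
Difference: |€39,625 − €7,033| = €32,592.

€32,592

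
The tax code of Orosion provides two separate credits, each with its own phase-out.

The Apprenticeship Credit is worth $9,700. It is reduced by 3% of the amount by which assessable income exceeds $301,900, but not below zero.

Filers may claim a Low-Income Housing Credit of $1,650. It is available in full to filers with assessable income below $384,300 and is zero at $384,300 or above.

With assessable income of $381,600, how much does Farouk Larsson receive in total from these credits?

$8,959

Apprenticeship Credit: 3% of the $79,700 excess over $301,900 is $2,391; credit = $9,700 − $2,391 = $7,309.
Low-Income Housing Credit: $381,600 is below the $384,300 cutoff, so the full $1,650 applies.
Total: $7,309 + $1,650 = $8,959.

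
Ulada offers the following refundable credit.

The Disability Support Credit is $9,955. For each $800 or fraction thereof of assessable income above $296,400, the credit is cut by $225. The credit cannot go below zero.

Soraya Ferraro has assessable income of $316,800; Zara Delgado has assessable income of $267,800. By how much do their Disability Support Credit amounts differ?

$5,850

Soraya ($316,800): Disability Support Credit: income exceeds $296,400 by $20,400, which is 26 full-or-partial $800 increments; reduction = 26 × $225 = $5,850, leaving $4,105.
Zara ($267,800): Disability Support Credit: $267,800 is at or below the $296,400 threshold, so the full $9,955 applies.
Difference: |$4,105 − $9,955| = $5,850.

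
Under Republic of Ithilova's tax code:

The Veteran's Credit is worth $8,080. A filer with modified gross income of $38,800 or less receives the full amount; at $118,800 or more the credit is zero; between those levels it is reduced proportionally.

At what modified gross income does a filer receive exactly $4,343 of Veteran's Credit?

$4,343 is 4,343/8,080 of the full $8,080, so 3,737/8,080 of the $80,000 range has been used: income = $38,800 + $80,000 × 3,737/8,080 = $75,800.

$75,800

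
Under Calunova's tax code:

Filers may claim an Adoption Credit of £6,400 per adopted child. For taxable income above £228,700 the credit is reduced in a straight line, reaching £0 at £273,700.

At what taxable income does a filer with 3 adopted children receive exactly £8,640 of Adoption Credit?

£253,450

Full credit = 3 × £6,400 = £19,200.
£8,640 is 8,640/19,200 of the full £19,200, so 10,560/19,200 of the £45,000 range has been used: income = £228,700 + £45,000 × 10,560/19,200 = £253,450.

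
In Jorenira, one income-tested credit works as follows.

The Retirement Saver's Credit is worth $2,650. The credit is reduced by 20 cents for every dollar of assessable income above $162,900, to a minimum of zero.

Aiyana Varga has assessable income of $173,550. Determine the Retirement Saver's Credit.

$520

Retirement Saver's Credit: 20% of the $10,650 excess over $162,900 is $2,130; credit = $2,650 − $2,130 = $520.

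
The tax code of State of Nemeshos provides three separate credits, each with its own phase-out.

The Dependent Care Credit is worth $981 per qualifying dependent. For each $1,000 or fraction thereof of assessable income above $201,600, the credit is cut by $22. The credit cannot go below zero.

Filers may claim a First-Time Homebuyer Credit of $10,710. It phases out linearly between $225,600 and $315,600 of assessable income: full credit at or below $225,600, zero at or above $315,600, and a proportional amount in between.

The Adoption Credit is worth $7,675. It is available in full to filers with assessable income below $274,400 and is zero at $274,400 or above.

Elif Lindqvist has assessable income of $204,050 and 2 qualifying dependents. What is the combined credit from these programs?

$20,281

Dependent Care Credit: base = 2 × $981 = $1,962. income exceeds $201,600 by $2,450, which is 3 full-or-partial $1,000 increments; reduction = 3 × $22 = $66, leaving $1,896.
First-Time Homebuyer Credit: $204,050 is at or below the $225,600 threshold, so the full $10,710 applies.
Adoption Credit: $204,050 is below the $274,400 cutoff, so the full $7,675 applies.
Total: $1,896 + $10,710 + $7,675 = $20,281.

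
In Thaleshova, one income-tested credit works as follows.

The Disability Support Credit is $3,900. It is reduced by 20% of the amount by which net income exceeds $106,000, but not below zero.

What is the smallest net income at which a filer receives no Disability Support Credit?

The credit falls by 20% of each dollar above $106,000, so it reaches zero when the excess is $3,900 / 20% = $19,500: income = $106,000 + $19,500 = $125,500.

$125,500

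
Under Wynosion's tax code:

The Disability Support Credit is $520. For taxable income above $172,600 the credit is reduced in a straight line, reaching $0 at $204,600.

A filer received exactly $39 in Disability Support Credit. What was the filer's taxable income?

$39 is 39/520 of the full $520, so 481/520 of the $32,000 range has been used: income = $172,600 + $32,000 × 481/520 = $202,200.

$202,200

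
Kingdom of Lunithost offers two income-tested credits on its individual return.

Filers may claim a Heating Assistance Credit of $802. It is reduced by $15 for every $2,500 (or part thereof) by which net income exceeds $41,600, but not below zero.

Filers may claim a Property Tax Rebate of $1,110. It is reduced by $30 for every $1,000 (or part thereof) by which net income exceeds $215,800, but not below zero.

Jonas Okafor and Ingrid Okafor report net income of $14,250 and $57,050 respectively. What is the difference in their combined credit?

Jonas ($14,250): Heating Assistance Credit: $14,250 is at or below the $41,600 threshold, so the full $802 applies. Property Tax Rebate: $14,250 is at or below the $215,800 threshold, so the full $1,110 applies. total $802 + $1,110 = $1,912
Ingrid ($57,050): Heating Assistance Credit: income exceeds $41,600 by $15,450, which is 7 full-or-partial $2,500 increments; reduction = 7 × $15 = $105, leaving $697. Property Tax Rebate: $57,050 is at or below the $215,800 threshold, so the full $1,110 applies. total $697 + $1,110 = $1,807
Difference: |$1,912 − $1,807| = $105.

$105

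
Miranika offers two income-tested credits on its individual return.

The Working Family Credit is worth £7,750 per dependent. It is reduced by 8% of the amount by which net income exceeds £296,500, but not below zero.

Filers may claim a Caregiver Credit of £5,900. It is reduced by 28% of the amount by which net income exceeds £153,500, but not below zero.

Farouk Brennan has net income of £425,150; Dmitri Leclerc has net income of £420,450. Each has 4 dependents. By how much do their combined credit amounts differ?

Farouk (£425,150): Working Family Credit: base = 4 × £7,750 = £31,000. 8% of the £128,650 excess over £296,500 is £10,292; credit = £31,000 − £10,292 = £20,708. Caregiver Credit: 28% of the £271,650 excess over £153,500 is £76,062 ≥ base, so the credit is £0. total £20,708 + £0 = £20,708
Dmitri (£420,450): Working Family Credit: base = 4 × £7,750 = £31,000. 8% of the £123,950 excess over £296,500 is £9,916; credit = £31,000 − £9,916 = £21,084. Caregiver Credit: 28% of the £266,950 excess over £153,500 is £74,746 ≥ base, so the credit is £0. total £21,084 + £0 = £21,084
Difference: |£20,708 − £21,084| = £376.

£376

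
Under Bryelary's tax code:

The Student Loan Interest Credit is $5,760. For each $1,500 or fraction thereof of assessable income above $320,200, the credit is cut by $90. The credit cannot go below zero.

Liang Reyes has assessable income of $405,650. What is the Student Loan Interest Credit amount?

$630

Student Loan Interest Credit: income exceeds $320,200 by $85,450, which is 57 full-or-partial $1,500 increments; reduction = 57 × $90 = $5,130, leaving $630.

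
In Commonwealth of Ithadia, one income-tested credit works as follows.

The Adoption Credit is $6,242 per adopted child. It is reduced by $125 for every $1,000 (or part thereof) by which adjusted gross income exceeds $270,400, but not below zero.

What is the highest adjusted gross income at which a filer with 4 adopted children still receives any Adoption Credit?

$469,400

Full credit = 4 × $6,242 = $24,968.
After 199 increments the reduction is 199 × $125 = $24,875, leaving $93; one more increment wipes it out. Increment 199 ends at excess 199 × $1,000 = $199,000, so the highest qualifying income is $270,400 + $199,000 = $469,400.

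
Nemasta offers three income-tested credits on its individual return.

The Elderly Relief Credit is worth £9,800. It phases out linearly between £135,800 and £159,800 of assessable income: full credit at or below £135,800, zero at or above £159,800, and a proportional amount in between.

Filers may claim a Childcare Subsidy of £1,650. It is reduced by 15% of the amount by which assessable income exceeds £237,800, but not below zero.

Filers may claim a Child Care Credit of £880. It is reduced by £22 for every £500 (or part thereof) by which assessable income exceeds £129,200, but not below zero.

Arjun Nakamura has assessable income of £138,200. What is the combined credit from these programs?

Elderly Relief Credit: £138,200 is £2,400 into a £24,000 phase-out range, leaving 21,600/24,000 of the credit: £9,800 × 21,600/24,000 = £8,820.
Childcare Subsidy: £138,200 is at or below the £237,800 threshold, so the full £1,650 applies.
Child Care Credit: income exceeds £129,200 by £9,000, which is 18 full-or-partial £500 increments; reduction = 18 × £22 = £396, leaving £484.
Total: £8,820 + £1,650 + £484 = £10,954.

£10,954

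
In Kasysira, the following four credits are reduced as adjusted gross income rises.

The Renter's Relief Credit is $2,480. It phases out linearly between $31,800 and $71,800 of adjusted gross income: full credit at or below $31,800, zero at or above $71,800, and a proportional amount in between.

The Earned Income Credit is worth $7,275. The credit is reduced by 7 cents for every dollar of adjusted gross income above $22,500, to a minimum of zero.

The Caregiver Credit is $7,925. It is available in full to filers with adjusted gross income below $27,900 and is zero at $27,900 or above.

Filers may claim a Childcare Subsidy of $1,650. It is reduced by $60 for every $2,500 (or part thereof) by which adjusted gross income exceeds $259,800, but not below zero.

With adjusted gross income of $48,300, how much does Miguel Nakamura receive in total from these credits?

$8,576

Renter's Relief Credit: $48,300 is $16,500 into a $40,000 phase-out range, leaving 23,500/40,000 of the credit: $2,480 × 23,500/40,000 = $1,457.
Earned Income Credit: 7% of the $25,800 excess over $22,500 is $1,806; credit = $7,275 − $1,806 = $5,469.
Caregiver Credit: $48,300 meets or exceeds the $27,900 cutoff, so the credit is $0.
Childcare Subsidy: $48,300 is at or below the $259,800 threshold, so the full $1,650 applies.
Total: $1,457 + $5,469 + $0 + $1,650 = $8,576.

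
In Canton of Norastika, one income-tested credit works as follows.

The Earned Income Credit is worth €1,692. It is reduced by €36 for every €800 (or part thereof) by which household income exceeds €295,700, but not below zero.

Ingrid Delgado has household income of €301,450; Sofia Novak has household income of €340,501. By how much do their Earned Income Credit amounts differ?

Ingrid (€301,450): Earned Income Credit: income exceeds €295,700 by €5,750, which is 8 full-or-partial €800 increments; reduction = 8 × €36 = €288, leaving €1,404.
Sofia (€340,501): Earned Income Credit: income exceeds €295,700 by €44,801 → 57 increments × €36 = €2,052 ≥ base, so the credit is €0.
Difference: |€1,404 − €0| = €1,404.

€1,404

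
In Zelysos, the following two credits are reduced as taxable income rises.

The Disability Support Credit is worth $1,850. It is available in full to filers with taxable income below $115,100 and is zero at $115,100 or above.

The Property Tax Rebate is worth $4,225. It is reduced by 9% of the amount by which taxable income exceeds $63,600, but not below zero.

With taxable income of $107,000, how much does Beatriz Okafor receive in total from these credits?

$2,169

Disability Support Credit: $107,000 is below the $115,100 cutoff, so the full $1,850 applies.
Property Tax Rebate: 9% of the $43,400 excess over $63,600 is $3,906; credit = $4,225 − $3,906 = $319.
Total: $1,850 + $319 = $2,169.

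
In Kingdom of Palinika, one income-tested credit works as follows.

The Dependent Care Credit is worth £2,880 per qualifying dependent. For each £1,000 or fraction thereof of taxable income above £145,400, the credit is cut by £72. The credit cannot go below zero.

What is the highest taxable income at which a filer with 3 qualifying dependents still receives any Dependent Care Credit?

Full credit = 3 × £2,880 = £8,640.
After 119 increments the reduction is 119 × £72 = £8,568, leaving £72; one more increment wipes it out. Increment 119 ends at excess 119 × £1,000 = £119,000, so the highest qualifying income is £145,400 + £119,000 = £264,400.

£264,400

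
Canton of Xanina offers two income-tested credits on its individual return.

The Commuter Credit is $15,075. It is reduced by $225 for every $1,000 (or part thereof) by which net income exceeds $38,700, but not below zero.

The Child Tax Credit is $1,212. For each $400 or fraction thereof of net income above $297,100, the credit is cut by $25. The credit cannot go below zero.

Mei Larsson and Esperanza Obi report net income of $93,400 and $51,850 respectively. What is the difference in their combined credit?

Mei ($93,400): Commuter Credit: income exceeds $38,700 by $54,700, which is 55 full-or-partial $1,000 increments; reduction = 55 × $225 = $12,375, leaving $2,700. Child Tax Credit: $93,400 is at or below the $297,100 threshold, so the full $1,212 applies. total $2,700 + $1,212 = $3,912
Esperanza ($51,850): Commuter Credit: income exceeds $38,700 by $13,150, which is 14 full-or-partial $1,000 increments; reduction = 14 × $225 = $3,150, leaving $11,925. Child Tax Credit: $51,850 is at or below the $297,100 threshold, so the full $1,212 applies. total $11,925 + $1,212 = $13,137
Difference: |$3,912 − $13,137| = $9,225.

$9,225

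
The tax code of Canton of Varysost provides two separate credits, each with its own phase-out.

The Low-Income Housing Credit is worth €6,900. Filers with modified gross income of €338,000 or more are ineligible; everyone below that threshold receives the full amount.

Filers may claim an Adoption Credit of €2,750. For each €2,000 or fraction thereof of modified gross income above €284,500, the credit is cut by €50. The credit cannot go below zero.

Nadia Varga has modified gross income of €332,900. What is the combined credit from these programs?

Low-Income Housing Credit: €332,900 is below the €338,000 cutoff, so the full €6,900 applies.
Adoption Credit: income exceeds €284,500 by €48,400, which is 25 full-or-partial €2,000 increments; reduction = 25 × €50 = €1,250, leaving €1,500.
Total: €6,900 + €1,500 = €8,400.

€8,400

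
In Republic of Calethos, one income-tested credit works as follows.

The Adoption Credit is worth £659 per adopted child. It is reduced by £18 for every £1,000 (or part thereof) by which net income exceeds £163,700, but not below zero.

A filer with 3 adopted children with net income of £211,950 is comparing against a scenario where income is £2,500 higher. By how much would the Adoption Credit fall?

At £211,950 — base = 3 × £659 = £1,977. income exceeds £163,700 by £48,250, which is 49 full-or-partial £1,000 increments; reduction = 49 × £18 = £882, leaving £1,095.
At £214,450 — base = 3 × £659 = £1,977. income exceeds £163,700 by £50,750, which is 51 full-or-partial £1,000 increments; reduction = 51 × £18 = £918, leaving £1,059.
Lost: £1,095 − £1,059 = £36.

£36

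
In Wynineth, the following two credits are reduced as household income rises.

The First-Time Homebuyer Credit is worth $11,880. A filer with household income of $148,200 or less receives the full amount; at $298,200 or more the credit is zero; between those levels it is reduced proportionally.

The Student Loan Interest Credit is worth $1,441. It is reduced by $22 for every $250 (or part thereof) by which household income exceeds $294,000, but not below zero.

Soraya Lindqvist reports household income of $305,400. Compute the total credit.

$429

First-Time Homebuyer Credit: $305,400 is at or above $298,200, so the credit is $0.
Student Loan Interest Credit: income exceeds $294,000 by $11,400, which is 46 full-or-partial $250 increments; reduction = 46 × $22 = $1,012, leaving $429.
Total: $0 + $429 = $429.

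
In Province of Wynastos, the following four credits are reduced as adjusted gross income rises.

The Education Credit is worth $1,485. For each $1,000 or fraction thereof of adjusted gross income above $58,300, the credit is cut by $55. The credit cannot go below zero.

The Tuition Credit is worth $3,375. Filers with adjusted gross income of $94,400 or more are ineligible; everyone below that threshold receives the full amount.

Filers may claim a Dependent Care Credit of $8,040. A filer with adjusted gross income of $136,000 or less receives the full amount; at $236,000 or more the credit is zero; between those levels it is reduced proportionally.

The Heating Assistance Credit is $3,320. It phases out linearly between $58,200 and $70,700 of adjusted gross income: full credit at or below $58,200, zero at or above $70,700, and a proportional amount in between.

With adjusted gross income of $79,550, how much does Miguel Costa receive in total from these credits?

Education Credit: income exceeds $58,300 by $21,250, which is 22 full-or-partial $1,000 increments; reduction = 22 × $55 = $1,210, leaving $275.
Tuition Credit: $79,550 is below the $94,400 cutoff, so the full $3,375 applies.
Dependent Care Credit: $79,550 is at or below the $136,000 threshold, so the full $8,040 applies.
Heating Assistance Credit: $79,550 is at or above $70,700, so the credit is $0.
Total: $275 + $3,375 + $8,040 + $0 = $11,690.

$11,690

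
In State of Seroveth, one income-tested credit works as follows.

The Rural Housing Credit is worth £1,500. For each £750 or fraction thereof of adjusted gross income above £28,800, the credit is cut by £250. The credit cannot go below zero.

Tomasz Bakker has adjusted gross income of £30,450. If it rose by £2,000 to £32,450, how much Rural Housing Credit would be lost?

At £30,450 — income exceeds £28,800 by £1,650, which is 3 full-or-partial £750 increments; reduction = 3 × £250 = £750, leaving £750.
At £32,450 — income exceeds £28,800 by £3,650, which is 5 full-or-partial £750 increments; reduction = 5 × £250 = £1,250, leaving £250.
Lost: £750 − £250 = £500.

£500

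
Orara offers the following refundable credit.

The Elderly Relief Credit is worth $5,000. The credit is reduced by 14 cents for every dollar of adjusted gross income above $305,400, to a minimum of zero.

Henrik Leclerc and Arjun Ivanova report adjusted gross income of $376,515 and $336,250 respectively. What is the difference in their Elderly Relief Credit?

$681

Henrik ($376,515): Elderly Relief Credit: 14% of the $71,115 excess over $305,400 is $9,956.10 ≥ base, so the credit is $0.
Arjun ($336,250): Elderly Relief Credit: 14% of the $30,850 excess over $305,400 is $4,319; credit = $5,000 − $4,319 = $681.
Difference: |$0 − $681| = $681.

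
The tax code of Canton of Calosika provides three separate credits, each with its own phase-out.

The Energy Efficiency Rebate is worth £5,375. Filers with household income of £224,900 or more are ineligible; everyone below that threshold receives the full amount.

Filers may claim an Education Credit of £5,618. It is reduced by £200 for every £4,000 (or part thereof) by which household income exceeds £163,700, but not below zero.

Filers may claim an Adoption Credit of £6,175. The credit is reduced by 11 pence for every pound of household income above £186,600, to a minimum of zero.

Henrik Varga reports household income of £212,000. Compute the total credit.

£11,774

Energy Efficiency Rebate: £212,000 is below the £224,900 cutoff, so the full £5,375 applies.
Education Credit: income exceeds £163,700 by £48,300, which is 13 full-or-partial £4,000 increments; reduction = 13 × £200 = £2,600, leaving £3,018.
Adoption Credit: 11% of the £25,400 excess over £186,600 is £2,794; credit = £6,175 − £2,794 = £3,381.
Total: £5,375 + £3,018 + £3,381 = £11,774.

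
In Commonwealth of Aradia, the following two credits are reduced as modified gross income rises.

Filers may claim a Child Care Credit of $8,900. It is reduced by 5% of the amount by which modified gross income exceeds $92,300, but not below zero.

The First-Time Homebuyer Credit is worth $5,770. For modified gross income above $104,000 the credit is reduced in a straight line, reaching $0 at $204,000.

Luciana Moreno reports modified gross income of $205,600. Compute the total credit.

Child Care Credit: 5% of the $113,300 excess over $92,300 is $5,665; credit = $8,900 − $5,665 = $3,235.
First-Time Homebuyer Credit: $205,600 is at or above $204,000, so the credit is $0.
Total: $3,235 + $0 = $3,235.

$3,235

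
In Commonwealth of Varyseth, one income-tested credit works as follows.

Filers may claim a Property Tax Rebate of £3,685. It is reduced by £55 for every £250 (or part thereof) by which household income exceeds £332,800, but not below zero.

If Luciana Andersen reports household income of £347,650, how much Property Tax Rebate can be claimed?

£385

Property Tax Rebate: income exceeds £332,800 by £14,850, which is 60 full-or-partial £250 increments; reduction = 60 × £55 = £3,300, leaving £385.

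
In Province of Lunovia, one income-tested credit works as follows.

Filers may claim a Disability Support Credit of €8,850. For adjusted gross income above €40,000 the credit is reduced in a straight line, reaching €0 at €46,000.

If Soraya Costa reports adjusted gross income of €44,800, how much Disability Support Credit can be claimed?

€1,770

Disability Support Credit: €44,800 is €4,800 into a €6,000 phase-out range, leaving 1,200/6,000 of the credit: €8,850 × 1,200/6,000 = €1,770.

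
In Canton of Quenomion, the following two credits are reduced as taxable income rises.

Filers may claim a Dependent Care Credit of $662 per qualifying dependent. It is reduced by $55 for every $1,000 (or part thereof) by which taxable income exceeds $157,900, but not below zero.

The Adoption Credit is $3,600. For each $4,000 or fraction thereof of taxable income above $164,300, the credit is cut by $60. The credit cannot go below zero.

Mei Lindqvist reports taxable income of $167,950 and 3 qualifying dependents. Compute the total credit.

Dependent Care Credit: base = 3 × $662 = $1,986. income exceeds $157,900 by $10,050, which is 11 full-or-partial $1,000 increments; reduction = 11 × $55 = $605, leaving $1,381.
Adoption Credit: income exceeds $164,300 by $3,650, which is 1 full-or-partial $4,000 increment; reduction = 1 × $60 = $60, leaving $3,540.
Total: $1,381 + $3,540 = $4,921.

$4,921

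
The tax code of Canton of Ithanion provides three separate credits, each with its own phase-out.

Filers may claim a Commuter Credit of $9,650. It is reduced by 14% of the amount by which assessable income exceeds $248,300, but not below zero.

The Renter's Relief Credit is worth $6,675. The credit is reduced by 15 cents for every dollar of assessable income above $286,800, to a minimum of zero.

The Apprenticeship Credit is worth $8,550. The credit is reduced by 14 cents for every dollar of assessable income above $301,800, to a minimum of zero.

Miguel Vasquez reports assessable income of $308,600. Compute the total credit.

Commuter Credit: 14% of the $60,300 excess over $248,300 is $8,442; credit = $9,650 − $8,442 = $1,208.
Renter's Relief Credit: 15% of the $21,800 excess over $286,800 is $3,270; credit = $6,675 − $3,270 = $3,405.
Apprenticeship Credit: 14% of the $6,800 excess over $301,800 is $952; credit = $8,550 − $952 = $7,598.
Total: $1,208 + $3,405 + $7,598 = $12,211.

$12,211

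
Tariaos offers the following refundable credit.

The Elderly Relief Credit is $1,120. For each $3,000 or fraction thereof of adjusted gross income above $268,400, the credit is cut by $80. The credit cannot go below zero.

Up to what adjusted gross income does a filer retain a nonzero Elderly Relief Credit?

$307,400

After 13 increments the reduction is 13 × $80 = $1,040, leaving $80; one more increment wipes it out. Increment 13 ends at excess 13 × $3,000 = $39,000, so the highest qualifying income is $268,400 + $39,000 = $307,400.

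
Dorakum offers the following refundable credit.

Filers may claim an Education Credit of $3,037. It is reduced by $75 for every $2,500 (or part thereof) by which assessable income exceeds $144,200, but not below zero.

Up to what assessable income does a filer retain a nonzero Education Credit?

$244,200

After 40 increments the reduction is 40 × $75 = $3,000, leaving $37; one more increment wipes it out. Increment 40 ends at excess 40 × $2,500 = $100,000, so the highest qualifying income is $144,200 + $100,000 = $244,200.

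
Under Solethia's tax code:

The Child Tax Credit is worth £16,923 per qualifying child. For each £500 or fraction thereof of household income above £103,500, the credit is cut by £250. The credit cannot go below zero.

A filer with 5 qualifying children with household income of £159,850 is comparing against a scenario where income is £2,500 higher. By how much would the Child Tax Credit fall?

At £159,850 — base = 5 × £16,923 = £84,615. income exceeds £103,500 by £56,350, which is 113 full-or-partial £500 increments; reduction = 113 × £250 = £28,250, leaving £56,365.
At £162,350 — base = 5 × £16,923 = £84,615. income exceeds £103,500 by £58,850, which is 118 full-or-partial £500 increments; reduction = 118 × £250 = £29,500, leaving £55,115.
Lost: £56,365 − £55,115 = £1,250.

£1,250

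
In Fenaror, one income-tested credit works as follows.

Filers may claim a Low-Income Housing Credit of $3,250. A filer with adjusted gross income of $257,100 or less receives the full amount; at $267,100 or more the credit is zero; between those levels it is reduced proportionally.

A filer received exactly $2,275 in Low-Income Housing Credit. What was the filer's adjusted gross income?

$260,100

$2,275 is 2,275/3,250 of the full $3,250, so 975/3,250 of the $10,000 range has been used: income = $257,100 + $10,000 × 975/3,250 = $260,100.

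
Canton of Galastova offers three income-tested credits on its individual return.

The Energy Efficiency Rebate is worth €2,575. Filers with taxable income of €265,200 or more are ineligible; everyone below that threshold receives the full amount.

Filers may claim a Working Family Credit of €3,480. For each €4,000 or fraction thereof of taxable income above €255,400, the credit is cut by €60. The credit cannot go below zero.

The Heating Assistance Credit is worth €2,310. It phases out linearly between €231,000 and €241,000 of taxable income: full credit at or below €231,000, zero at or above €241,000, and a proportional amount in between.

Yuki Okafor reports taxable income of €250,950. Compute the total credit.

€6,055

Energy Efficiency Rebate: €250,950 is below the €265,200 cutoff, so the full €2,575 applies.
Working Family Credit: €250,950 is at or below the €255,400 threshold, so the full €3,480 applies.
Heating Assistance Credit: €250,950 is at or above €241,000, so the credit is €0.
Total: €2,575 + €3,480 + €0 = €6,055.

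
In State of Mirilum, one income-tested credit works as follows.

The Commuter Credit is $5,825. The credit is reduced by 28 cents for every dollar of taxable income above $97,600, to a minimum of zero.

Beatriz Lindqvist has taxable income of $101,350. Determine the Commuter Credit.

$4,775

Commuter Credit: 28% of the $3,750 excess over $97,600 is $1,050; credit = $5,825 − $1,050 = $4,775.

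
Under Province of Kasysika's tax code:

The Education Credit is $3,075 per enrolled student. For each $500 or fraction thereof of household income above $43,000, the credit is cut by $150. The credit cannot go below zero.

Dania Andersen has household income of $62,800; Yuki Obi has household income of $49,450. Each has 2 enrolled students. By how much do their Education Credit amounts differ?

$4,050

Dania ($62,800): Education Credit: base = 2 × $3,075 = $6,150. income exceeds $43,000 by $19,800, which is 40 full-or-partial $500 increments; reduction = 40 × $150 = $6,000, leaving $150.
Yuki ($49,450): Education Credit: base = 2 × $3,075 = $6,150. income exceeds $43,000 by $6,450, which is 13 full-or-partial $500 increments; reduction = 13 × $150 = $1,950, leaving $4,200.
Difference: |$150 − $4,200| = $4,050.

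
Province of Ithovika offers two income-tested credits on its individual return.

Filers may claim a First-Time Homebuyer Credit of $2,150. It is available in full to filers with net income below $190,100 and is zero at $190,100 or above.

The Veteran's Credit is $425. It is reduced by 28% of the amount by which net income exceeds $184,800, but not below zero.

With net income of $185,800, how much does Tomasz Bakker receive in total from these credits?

First-Time Homebuyer Credit: $185,800 is below the $190,100 cutoff, so the full $2,150 applies.
Veteran's Credit: 28% of the $1,000 excess over $184,800 is $280; credit = $425 − $280 = $145.
Total: $2,150 + $145 = $2,295.

$2,295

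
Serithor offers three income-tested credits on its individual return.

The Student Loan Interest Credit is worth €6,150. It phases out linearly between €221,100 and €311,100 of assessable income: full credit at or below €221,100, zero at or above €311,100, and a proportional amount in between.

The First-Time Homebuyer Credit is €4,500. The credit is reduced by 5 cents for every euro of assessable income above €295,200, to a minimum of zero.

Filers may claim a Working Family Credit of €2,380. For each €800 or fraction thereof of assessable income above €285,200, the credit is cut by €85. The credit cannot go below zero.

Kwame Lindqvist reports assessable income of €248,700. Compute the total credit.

€11,144

Student Loan Interest Credit: €248,700 is €27,600 into a €90,000 phase-out range, leaving 62,400/90,000 of the credit: €6,150 × 62,400/90,000 = €4,264.
First-Time Homebuyer Credit: €248,700 is at or below the €295,200 threshold, so the full €4,500 applies.
Working Family Credit: €248,700 is at or below the €285,200 threshold, so the full €2,380 applies.
Total: €4,264 + €4,500 + €2,380 = €11,144.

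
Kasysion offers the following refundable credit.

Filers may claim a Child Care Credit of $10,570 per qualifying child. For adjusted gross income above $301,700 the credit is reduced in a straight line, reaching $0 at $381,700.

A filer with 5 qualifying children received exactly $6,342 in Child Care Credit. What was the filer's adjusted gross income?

Full credit = 5 × $10,570 = $52,850.
$6,342 is 6,342/52,850 of the full $52,850, so 46,508/52,850 of the $80,000 range has been used: income = $301,700 + $80,000 × 46,508/52,850 = $372,100.

$372,100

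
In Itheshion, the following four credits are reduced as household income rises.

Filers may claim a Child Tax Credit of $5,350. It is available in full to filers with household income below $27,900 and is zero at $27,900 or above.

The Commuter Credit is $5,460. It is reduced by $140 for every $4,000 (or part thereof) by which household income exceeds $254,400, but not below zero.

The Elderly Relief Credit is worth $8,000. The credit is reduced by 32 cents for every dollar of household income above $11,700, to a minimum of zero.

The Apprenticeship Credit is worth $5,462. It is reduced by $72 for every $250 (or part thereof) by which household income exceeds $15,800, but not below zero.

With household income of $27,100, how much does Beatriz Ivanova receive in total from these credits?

$16,032

Child Tax Credit: $27,100 is below the $27,900 cutoff, so the full $5,350 applies.
Commuter Credit: $27,100 is at or below the $254,400 threshold, so the full $5,460 applies.
Elderly Relief Credit: 32% of the $15,400 excess over $11,700 is $4,928; credit = $8,000 − $4,928 = $3,072.
Apprenticeship Credit: income exceeds $15,800 by $11,300, which is 46 full-or-partial $250 increments; reduction = 46 × $72 = $3,312, leaving $2,150.
Total: $5,350 + $5,460 + $3,072 + $2,150 = $16,032.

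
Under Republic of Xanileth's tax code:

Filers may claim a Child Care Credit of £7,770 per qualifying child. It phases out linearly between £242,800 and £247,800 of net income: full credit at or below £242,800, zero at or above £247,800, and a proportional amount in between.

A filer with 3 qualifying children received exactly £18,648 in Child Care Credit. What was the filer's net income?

Full credit = 3 × £7,770 = £23,310.
£18,648 is 18,648/23,310 of the full £23,310, so 4,662/23,310 of the £5,000 range has been used: income = £242,800 + £5,000 × 4,662/23,310 = £243,800.

£243,800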